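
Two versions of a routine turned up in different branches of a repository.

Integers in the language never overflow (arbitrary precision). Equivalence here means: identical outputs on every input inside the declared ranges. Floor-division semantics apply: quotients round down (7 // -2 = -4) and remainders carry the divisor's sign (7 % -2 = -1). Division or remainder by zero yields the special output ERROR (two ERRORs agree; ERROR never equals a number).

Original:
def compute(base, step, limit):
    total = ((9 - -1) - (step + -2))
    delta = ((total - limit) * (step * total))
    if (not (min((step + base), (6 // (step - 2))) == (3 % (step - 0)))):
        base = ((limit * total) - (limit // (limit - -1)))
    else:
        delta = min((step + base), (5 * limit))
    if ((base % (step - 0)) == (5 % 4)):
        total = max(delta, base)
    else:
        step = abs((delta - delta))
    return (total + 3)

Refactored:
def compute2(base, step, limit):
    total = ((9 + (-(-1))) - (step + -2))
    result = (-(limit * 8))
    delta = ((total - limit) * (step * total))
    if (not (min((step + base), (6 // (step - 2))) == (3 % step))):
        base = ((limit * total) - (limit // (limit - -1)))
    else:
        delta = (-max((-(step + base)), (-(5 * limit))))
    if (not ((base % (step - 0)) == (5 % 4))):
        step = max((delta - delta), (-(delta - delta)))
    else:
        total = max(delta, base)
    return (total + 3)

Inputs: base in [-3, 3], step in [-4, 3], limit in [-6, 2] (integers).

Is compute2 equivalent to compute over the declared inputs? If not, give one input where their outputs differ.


Equivalent — the differences include constant usage differs; and boolean connective usage differs; and min/max/abs usage differs; and arithmetic usage differs; and statement counts differ; and local variable names differ, yet no declared input distinguishes the two.
As a probe, take base=0, step=-3, limit=2: compute runs total = 15; delta = -585; (not (min((step + base), (6 // (step - 2))) == (3 % (step - 0)))) -> true; base = 30; ((base % (step - 0)) == (5 % 4)) -> false; step = 0; return 18; compute2 runs total = 15; result = -16; delta = -585; (not (min((step + base), (6 // (step - 2))) == (3 % step))) -> true; base = 30; (not ((base % (step - 0)) == (5 % 4))) -> true; step = 0; return 18; both end at 18.
Across all 504 domain points the two functions coincide.
verdict: equivalent


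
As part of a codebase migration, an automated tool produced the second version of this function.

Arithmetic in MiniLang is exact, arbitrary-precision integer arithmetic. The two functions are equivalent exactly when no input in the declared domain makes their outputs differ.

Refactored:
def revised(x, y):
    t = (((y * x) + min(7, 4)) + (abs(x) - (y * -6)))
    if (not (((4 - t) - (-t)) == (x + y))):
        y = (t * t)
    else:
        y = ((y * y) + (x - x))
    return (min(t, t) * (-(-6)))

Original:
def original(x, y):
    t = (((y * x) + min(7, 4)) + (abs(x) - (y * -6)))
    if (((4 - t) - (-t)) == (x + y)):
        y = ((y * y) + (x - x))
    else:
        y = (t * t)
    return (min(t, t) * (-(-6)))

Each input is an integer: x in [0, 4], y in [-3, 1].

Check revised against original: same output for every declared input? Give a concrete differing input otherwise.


This is a faithful refactor — boolean connective usage differs, but the computed results match everywhere.
Spot check at x=1, y=-2 — original: t becomes -9; next (((4 - t) - (-t)) == (x + y)) evaluates to false; next y becomes 81; next final value -54. revised: t becomes -9; next (not (((4 - t) - (-t)) == (x + y))) evaluates to true; next y becomes 81; next final value -54. Both give -54.
Checked all 25 inputs in the declared domain: the outputs agree on every one.
verdict: equivalent


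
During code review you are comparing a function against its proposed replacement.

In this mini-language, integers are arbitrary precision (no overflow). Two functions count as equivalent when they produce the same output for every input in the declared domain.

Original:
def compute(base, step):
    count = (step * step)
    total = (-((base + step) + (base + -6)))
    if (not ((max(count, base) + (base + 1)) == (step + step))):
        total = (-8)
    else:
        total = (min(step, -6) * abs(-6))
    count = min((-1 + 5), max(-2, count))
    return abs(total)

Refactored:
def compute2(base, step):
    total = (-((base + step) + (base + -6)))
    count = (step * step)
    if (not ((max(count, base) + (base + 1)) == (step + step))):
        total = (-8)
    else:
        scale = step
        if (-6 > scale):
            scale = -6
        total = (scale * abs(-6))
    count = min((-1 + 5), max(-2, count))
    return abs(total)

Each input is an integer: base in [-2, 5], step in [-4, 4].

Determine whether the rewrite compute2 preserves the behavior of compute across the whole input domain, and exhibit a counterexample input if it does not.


base=-1, step=0 yields 36 from compute but 0 from compute2.
verdict: not equivalent; witness: base=-1, step=0


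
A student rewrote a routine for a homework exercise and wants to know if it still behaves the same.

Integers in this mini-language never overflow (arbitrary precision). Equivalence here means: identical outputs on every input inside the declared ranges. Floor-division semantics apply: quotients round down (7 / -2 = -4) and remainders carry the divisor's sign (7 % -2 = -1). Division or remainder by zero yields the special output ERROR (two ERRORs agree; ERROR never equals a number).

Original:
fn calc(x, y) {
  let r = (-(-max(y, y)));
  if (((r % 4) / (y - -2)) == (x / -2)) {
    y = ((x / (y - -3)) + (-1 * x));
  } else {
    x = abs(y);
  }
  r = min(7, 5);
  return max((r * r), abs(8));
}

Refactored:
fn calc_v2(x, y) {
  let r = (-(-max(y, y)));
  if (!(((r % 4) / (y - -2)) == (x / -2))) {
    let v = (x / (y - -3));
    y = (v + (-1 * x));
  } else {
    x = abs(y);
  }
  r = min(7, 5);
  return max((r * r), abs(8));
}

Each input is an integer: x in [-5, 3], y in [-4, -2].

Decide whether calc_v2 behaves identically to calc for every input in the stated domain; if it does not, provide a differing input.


Input x=-5, y=-3: 25 from calc versus ERROR from calc_v2.
verdict: not equivalent; witness: x=-5, y=-3


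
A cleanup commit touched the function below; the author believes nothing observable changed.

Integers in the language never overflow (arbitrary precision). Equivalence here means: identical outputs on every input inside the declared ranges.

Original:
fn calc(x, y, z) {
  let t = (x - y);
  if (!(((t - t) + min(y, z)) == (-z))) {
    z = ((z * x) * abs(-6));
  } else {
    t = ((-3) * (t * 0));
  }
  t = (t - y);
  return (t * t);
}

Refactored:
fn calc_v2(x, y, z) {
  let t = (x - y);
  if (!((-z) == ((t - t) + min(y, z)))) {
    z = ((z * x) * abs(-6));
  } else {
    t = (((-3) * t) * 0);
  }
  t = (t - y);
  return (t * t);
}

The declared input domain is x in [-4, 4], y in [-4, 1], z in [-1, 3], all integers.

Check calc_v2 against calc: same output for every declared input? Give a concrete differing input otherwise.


Comparing the listings, the differences include: same computation, different form.
As a probe, take x=4, y=-2, z=1: calc runs t becomes 6; next (!(((t - t) + min(y, z)) == (-z))) evaluates to true; next z becomes 24; next t becomes 8; next final value 64; calc_v2 runs t becomes 6; next (!((-z) == ((t - t) + min(y, z)))) evaluates to true; next z becomes 24; next t becomes 8; next final value 64; both end at 64.
Every one of the 270 inputs gives matching results.
verdict: equivalent


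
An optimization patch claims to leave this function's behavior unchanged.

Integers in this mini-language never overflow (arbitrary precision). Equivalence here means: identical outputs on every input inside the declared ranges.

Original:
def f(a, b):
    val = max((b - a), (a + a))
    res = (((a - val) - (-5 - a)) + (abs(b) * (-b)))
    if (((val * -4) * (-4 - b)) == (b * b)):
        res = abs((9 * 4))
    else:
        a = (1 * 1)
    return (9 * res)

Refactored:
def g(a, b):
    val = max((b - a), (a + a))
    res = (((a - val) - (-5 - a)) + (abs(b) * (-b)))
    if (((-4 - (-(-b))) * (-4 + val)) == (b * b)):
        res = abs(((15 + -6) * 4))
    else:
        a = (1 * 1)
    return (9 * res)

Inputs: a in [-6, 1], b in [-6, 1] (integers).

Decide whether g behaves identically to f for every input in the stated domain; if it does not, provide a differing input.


Take a=-4, b=-2.
f: val=2, then res=-1, then (((val * -4) * (-4 - b)) == (b * b)) is false, then a=1, then returns -9
g: val=2, then res=-1, then (((-4 - (-(-b))) * (-4 + val)) == (b * b)) is true, then res=36, then returns 324
-9 != 324, so the rewrite changes behavior.
verdict: not equivalent; witness: a=-4, b=-2


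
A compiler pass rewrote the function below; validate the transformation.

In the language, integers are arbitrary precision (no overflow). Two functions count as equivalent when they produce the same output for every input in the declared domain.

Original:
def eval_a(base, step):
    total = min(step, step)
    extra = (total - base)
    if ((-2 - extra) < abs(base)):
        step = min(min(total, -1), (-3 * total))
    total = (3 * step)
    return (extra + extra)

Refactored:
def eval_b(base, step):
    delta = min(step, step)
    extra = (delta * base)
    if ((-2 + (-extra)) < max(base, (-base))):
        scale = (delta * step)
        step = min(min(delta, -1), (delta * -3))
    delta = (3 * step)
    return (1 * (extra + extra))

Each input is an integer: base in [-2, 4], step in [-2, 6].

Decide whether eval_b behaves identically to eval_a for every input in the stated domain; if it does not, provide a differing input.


Try base=-2, step=-2.
eval_a: total = -2; extra = 0; ((-2 - extra) < abs(base)) -> true; step = -2; total = -6; return 0
eval_b: delta = -2; extra = 4; ((-2 + (-extra)) < max(base, (-base))) -> true; scale = 4; step = -2; delta = -6; return 8
0 vs 8 — the two versions disagree here.
verdict: not equivalent; witness: base=-2, step=-2


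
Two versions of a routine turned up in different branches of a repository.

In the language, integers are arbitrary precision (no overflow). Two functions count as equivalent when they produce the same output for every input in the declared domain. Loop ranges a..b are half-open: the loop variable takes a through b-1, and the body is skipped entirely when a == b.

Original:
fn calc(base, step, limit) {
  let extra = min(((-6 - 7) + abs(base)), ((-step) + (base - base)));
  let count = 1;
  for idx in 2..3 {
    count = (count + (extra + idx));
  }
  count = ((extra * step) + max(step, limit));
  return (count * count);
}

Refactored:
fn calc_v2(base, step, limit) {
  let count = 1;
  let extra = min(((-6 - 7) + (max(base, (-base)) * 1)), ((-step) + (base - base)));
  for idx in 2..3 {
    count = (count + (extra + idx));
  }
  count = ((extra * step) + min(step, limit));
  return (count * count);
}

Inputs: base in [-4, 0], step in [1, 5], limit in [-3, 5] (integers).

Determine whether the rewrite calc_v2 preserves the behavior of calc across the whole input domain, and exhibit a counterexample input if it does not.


Try base=-4, step=1, limit=-3.
calc: extra = -9; count = 1; [idx=2]; count = -6; count = -8; return 64
calc_v2: count = 1; extra = -9; [idx=2]; count = -6; count = -12; return 144
64 vs 144 — the two versions disagree here.
verdict: not equivalent; witness: base=-4, step=1, limit=-3


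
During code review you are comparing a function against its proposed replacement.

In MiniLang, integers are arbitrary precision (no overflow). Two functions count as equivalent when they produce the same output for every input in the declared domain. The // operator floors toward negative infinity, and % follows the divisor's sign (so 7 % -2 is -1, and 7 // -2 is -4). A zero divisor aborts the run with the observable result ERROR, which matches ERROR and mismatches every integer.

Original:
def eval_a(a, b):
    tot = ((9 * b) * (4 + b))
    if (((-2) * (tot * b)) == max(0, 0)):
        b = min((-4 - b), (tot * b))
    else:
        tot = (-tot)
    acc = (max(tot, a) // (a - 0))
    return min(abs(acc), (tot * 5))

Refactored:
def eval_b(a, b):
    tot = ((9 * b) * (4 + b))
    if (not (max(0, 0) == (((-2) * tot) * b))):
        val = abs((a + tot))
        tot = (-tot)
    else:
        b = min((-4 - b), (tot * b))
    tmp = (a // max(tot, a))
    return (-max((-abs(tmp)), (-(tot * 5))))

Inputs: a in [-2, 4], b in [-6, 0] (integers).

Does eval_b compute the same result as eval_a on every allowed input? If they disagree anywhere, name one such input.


Not equivalent: a=-2, b=-4 separates them (0 vs ERROR).
eval_a: tot := 0 | (((-2) * (tot * b)) == max(0, 0)): true | b := 0 | acc := 0 | result 0
eval_b: tot := 0 | (not (max(0, 0) == (((-2) * tot) * b))): false | b := 0 | divide-by-zero, output ERROR
verdict: not equivalent; witness: a=-2, b=-4


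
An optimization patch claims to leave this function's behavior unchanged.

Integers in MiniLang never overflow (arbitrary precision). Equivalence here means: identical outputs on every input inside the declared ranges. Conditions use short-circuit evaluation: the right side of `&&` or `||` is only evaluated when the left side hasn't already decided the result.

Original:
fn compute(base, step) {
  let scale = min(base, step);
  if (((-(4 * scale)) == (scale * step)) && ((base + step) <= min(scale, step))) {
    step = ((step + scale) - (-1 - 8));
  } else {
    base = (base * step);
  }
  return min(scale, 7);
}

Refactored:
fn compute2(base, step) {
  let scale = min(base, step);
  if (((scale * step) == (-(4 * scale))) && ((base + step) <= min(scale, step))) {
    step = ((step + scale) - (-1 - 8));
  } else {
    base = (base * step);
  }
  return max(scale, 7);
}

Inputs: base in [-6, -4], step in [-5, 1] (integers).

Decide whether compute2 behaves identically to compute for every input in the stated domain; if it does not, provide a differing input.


At base=-6, step=-5: compute gives -6, compute2 gives 7.
verdict: not equivalent; witness: base=-6, step=-5


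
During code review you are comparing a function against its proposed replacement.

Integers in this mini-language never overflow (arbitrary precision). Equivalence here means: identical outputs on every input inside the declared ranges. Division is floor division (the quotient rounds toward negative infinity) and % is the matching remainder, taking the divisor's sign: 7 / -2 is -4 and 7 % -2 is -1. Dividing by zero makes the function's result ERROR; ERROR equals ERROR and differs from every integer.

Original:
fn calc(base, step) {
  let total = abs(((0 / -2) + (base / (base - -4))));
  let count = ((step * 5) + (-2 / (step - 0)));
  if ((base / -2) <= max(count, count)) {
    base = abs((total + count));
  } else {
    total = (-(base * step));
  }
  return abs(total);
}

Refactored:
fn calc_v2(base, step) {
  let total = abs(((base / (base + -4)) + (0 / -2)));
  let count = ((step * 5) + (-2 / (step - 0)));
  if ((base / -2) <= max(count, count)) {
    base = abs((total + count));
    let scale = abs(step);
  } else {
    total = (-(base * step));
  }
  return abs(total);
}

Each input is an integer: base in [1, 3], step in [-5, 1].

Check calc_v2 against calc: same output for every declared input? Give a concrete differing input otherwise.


Consider the input base=1, step=1.
calc: total becomes 0; next count becomes 3; next ((base / -2) <= max(count, count)) evaluates to true; next base becomes 3; next final value 0
calc_v2: total becomes 1; next count becomes 3; next ((base / -2) <= max(count, count)) evaluates to true; next base becomes 4; next scale becomes 1; next final value 1
0 against 1: the behavior changed.
verdict: not equivalent; witness: base=1, step=1


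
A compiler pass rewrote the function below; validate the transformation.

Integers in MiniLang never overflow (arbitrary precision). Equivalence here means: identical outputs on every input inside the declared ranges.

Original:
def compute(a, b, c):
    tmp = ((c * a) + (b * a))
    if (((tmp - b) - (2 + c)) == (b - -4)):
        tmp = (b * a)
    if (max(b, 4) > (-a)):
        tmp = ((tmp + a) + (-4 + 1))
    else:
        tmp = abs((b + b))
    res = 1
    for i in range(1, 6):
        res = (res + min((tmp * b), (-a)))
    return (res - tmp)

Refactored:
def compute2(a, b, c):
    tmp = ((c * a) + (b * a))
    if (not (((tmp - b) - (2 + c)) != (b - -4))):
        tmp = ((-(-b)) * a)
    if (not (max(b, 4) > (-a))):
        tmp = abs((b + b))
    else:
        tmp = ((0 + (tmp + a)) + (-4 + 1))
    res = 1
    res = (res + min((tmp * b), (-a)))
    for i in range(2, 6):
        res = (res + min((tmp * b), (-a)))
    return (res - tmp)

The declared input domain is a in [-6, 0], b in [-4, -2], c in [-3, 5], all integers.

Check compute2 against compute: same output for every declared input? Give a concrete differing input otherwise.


Equivalent — the differences include loop structure differs; and arithmetic usage differs; and min/max/abs usage differs; and constant usage differs; and comparison usage differs; and boolean connective usage differs; and statement counts differ, yet no declared input distinguishes the two.
Spot check at a=-4, b=-3, c=-3 — compute: tmp becomes 24; next (((tmp - b) - (2 + c)) == (b - -4)) evaluates to false; next (max(b, 4) > (-a)) evaluates to false; next tmp becomes 6; next res becomes 1; next at i=1:; next res becomes -17; next at i=2:; next res becomes -35; next at i=3:; next res becomes -53; next at i=4:; next res becomes -71; next at i=5:; next res becomes -89; next final value -95. compute2: tmp becomes 24; next (not (((tmp - b) - (2 + c)) != (b - -4))) evaluates to false; next (not (max(b, 4) > (-a))) evaluates to true; next tmp becomes 6; next res becomes 1; next res becomes -17; next at i=2:; next res becomes -35; next at i=3:; next res becomes -53; next at i=4:; next res becomes -71; next at i=5:; next res becomes -89; next final value -95. Both give -95.
Sweeping the whole domain (189 inputs) finds no disagreement.
verdict: equivalent


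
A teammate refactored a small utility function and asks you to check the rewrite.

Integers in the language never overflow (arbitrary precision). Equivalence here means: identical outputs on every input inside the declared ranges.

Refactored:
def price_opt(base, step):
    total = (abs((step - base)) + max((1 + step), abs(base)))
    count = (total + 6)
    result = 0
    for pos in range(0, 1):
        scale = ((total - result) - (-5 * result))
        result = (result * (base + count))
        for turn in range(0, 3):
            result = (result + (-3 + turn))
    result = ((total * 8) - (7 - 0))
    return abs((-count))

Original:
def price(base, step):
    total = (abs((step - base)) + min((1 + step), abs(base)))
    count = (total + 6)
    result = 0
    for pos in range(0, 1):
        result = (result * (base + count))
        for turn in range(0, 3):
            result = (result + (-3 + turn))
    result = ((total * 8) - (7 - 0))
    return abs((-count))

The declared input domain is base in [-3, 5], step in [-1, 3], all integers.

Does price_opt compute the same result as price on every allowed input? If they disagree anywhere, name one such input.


Run the pair on base=-3, step=-1.
price: total=2, then count=8, then result=0, then (pos=0), then result=0, then (turn=0), then result=-3, then (turn=1), then result=-5, then (turn=2), then result=-6, then result=9, then returns 8
price_opt: total=5, then count=11, then result=0, then (pos=0), then scale=5, then result=0, then (turn=0), then result=-3, then (turn=1), then result=-5, then (turn=2), then result=-6, then result=33, then returns 11
8 != 11, so the rewrite changes behavior.
verdict: not equivalent; witness: base=-3, step=-1


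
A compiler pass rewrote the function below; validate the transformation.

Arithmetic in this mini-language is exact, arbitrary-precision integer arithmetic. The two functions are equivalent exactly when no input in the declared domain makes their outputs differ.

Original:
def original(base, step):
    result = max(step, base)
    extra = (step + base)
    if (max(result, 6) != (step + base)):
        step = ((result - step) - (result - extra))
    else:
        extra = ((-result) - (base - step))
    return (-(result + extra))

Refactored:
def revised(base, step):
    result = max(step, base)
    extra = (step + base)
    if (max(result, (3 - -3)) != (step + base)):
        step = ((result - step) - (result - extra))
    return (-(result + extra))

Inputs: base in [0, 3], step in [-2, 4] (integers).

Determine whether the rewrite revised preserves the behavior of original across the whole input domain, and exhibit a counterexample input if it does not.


These are not equivalent — on base=2, step=4 the outputs split (-2 vs -10).
original: result=4, then extra=6, then (max(result, 6) != (step + base)) is false, then extra=-2, then returns -2
revised: result=4, then extra=6, then (max(result, (3 - -3)) != (step + base)) is false, then returns -10
verdict: not equivalent; witness: base=2, step=4


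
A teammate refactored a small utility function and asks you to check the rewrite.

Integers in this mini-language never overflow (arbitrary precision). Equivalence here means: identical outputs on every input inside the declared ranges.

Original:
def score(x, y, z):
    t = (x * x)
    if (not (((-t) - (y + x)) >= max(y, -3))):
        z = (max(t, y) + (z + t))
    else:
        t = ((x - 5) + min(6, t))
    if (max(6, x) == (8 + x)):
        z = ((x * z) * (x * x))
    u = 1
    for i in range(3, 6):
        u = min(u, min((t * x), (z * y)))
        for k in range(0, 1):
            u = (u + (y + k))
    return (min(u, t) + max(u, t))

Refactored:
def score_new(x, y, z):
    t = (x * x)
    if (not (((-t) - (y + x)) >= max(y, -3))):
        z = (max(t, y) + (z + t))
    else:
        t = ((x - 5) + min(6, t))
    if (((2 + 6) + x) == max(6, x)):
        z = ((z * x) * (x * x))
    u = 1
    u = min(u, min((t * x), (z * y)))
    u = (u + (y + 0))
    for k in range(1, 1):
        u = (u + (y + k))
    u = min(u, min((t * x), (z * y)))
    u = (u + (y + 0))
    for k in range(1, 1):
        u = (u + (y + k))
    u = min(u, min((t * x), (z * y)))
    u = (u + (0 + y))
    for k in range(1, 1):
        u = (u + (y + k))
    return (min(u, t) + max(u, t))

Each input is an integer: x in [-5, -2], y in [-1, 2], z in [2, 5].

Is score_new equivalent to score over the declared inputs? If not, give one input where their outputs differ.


The two are interchangeable: statement counts differ, and constant usage differs, and min/max/abs usage differs, and loop structure differs, and arithmetic usage differs, and local variable names differ, and every declared input agrees.
As a probe, take x=-4, y=0, z=3: score runs t=16, then (not (((-t) - (y + x)) >= max(y, -3))) is true, then z=35, then (max(6, x) == (8 + x)) is false, then u=1, then (i=3), then u=-64, then (k=0), then u=-64, then (i=4), then u=-64, then (k=0), then u=-64, then (i=5), then u=-64, then (k=0), then u=-64, then returns -48; score_new runs t=16, then (not (((-t) - (y + x)) >= max(y, -3))) is true, then z=35, then (((2 + 6) + x) == max(6, x)) is false, then u=1, then u=-64, then u=-64, then the loop over k runs zero times, then u=-64, then u=-64, then the loop over k runs zero times, then u=-64, then u=-64, then the loop over k runs zero times, then returns -48; both end at -48.
Sweeping the whole domain (64 inputs) finds no disagreement.
verdict: equivalent


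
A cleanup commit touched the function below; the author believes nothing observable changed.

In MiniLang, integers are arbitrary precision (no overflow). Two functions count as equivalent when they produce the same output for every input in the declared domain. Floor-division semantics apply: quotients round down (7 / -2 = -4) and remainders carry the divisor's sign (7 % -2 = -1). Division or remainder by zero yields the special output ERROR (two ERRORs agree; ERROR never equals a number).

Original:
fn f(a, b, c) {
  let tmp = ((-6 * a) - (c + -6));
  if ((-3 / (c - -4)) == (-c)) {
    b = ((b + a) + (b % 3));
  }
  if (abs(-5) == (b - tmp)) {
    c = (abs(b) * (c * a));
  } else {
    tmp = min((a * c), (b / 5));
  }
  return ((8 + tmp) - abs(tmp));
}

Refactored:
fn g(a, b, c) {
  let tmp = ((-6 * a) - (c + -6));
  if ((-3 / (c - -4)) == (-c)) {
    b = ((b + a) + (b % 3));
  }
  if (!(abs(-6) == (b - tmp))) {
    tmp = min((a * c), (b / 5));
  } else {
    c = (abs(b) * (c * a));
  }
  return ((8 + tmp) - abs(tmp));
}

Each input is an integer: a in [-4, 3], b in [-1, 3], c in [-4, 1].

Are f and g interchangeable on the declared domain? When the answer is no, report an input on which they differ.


The rewrite breaks on a=1, b=2, c=1, where the results are 8 and 6.
f: tmp=-1, then ((-3 / (c - -4)) == (-c)) is true, then b=5, then (abs(-5) == (b - tmp)) is false, then tmp=1, then returns 8
g: tmp=-1, then ((-3 / (c - -4)) == (-c)) is true, then b=5, then (!(abs(-6) == (b - tmp))) is false, then c=5, then returns 6
verdict: not equivalent; witness: a=1, b=2, c=1


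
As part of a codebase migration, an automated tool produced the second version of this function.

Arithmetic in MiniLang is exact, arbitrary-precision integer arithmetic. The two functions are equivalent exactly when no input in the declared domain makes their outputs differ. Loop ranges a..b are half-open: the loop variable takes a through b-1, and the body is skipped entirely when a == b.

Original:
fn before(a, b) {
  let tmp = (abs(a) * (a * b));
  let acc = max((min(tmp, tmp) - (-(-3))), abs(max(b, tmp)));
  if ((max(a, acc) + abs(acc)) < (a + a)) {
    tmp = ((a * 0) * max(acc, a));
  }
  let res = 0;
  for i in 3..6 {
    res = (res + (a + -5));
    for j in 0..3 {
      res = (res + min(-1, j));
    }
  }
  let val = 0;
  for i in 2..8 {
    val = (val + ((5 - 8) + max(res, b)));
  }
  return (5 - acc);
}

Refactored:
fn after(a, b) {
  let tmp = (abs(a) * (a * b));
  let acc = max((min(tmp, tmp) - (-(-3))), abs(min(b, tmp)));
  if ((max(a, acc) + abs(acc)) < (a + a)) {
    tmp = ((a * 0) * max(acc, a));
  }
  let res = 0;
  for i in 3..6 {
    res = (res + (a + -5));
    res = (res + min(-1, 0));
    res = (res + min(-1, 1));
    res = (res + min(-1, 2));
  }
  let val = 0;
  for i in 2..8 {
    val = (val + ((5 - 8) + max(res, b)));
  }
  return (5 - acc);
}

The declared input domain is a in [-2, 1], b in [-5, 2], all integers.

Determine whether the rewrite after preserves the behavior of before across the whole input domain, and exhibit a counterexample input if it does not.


Consider the input a=-2, b=-5.
before: tmp := 20 | acc := 20 | ((max(a, acc) + abs(acc)) < (a + a)): false | res := 0 | iter i=3: | res := -7 | iter j=0: | res := -8 | iter j=1: | res := -9 | iter j=2: | res := -10 | iter i=4: | res := -17 | iter j=0: | res := -18 | iter j=1: | res := -19 | iter j=2: | res := -20 | iter i=5: | res := -27 | iter j=0: | res := -28 | iter j=1: | res := -29 | iter j=2: | res := -30 | val := 0 | iter i=2: | val := -8 | iter i=3: | val := -16 | iter i=4: | val := -24 | iter i=5: | val := -32 | iter i=6: | val := -40 | iter i=7: | val := -48 | result -15
after: tmp := 20 | acc := 17 | ((max(a, acc) + abs(acc)) < (a + a)): false | res := 0 | iter i=3: | res := -7 | res := -8 | res := -9 | res := -10 | iter i=4: | res := -17 | res := -18 | res := -19 | res := -20 | iter i=5: | res := -27 | res := -28 | res := -29 | res := -30 | val := 0 | iter i=2: | val := -8 | iter i=3: | val := -16 | iter i=4: | val := -24 | iter i=5: | val := -32 | iter i=6: | val := -40 | iter i=7: | val := -48 | result -12
-15 against -12: the behavior changed.
verdict: not equivalent; witness: a=-2, b=-5


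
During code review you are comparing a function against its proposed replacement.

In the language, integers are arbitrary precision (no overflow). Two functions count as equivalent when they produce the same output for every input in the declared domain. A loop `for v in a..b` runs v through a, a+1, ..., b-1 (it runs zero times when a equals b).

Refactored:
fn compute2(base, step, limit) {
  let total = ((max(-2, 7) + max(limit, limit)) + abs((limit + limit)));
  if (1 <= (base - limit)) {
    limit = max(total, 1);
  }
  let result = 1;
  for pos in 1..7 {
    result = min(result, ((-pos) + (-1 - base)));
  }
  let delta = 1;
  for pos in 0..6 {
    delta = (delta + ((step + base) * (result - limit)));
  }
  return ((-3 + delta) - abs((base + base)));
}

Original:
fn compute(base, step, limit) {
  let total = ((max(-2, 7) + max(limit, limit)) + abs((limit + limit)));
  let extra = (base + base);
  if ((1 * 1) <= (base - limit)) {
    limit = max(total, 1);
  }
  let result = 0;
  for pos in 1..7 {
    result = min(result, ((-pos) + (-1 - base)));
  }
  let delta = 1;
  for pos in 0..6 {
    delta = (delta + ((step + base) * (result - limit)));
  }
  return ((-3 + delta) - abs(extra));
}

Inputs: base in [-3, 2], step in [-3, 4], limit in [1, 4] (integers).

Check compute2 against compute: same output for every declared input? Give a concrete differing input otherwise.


The one real change (`0` became `1`) has no effect anywhere in the declared ranges; all 192 inputs agree.
verdict: equivalent


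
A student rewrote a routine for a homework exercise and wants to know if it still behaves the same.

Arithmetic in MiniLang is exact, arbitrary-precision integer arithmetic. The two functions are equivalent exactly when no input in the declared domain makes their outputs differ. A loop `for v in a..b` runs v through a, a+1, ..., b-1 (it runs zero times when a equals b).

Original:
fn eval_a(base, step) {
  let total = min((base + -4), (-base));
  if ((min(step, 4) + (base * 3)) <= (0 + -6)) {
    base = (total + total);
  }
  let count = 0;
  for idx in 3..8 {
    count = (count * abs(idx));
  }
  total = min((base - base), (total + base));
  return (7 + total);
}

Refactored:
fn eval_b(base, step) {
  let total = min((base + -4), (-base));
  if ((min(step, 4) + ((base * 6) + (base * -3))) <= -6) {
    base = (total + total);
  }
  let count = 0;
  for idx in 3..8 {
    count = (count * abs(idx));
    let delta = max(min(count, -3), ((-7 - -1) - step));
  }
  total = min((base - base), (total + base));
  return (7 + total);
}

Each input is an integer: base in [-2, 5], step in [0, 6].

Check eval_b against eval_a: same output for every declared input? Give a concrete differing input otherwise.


One difference looks behavioral, but it never changes the outcome for any declared input; all 56 inputs agree.
verdict: equivalent


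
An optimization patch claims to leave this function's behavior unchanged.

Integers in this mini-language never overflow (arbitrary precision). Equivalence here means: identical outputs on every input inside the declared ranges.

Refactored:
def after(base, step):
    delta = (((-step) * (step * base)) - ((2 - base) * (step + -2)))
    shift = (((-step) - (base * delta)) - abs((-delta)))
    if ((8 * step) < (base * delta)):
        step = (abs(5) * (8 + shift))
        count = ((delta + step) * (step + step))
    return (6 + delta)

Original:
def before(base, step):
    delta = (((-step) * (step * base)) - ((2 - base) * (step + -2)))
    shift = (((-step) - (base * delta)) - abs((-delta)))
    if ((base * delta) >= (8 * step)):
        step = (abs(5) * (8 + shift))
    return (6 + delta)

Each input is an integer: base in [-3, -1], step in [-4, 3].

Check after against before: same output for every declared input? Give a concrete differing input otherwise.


Equivalent. There is a behavioral-looking edit here, yet the outcome never shifts on this domain.
Checked all 24 inputs in the declared domain: the outputs agree on every one.
Spot check at base=-2, step=-4 — before: delta becomes 56; next shift becomes 60; next ((base * delta) >= (8 * step)) evaluates to false; next final value 62. after: delta becomes 56; next shift becomes 60; next ((8 * step) < (base * delta)) evaluates to false; next final value 62. Both give 62.
verdict: equivalent


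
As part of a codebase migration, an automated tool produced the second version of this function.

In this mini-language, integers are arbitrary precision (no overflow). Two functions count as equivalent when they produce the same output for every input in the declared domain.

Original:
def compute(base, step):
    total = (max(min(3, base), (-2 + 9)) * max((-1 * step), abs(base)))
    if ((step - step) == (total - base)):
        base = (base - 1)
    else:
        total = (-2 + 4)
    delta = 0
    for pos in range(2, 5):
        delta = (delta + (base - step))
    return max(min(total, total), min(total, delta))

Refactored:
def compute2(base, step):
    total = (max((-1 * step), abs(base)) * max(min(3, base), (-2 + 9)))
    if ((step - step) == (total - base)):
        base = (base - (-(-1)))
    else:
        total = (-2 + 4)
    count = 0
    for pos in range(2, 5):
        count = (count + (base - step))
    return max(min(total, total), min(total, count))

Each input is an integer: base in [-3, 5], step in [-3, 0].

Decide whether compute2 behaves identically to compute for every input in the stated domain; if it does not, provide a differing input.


Side by side, the visible changes include: local variable names differ.
Tracing base=0, step=-1: compute: total := 7 | ((step - step) == (total - base)): false | total := 2 | delta := 0 | iter pos=2: | delta := 1 | iter pos=3: | delta := 2 | iter pos=4: | delta := 3 | result 2 | compute2: total := 7 | ((step - step) == (total - base)): false | total := 2 | count := 0 | iter pos=2: | count := 1 | iter pos=3: | count := 2 | iter pos=4: | count := 3 | result 2 — matching result 2.
Checked all 36 inputs in the declared domain: the outputs agree on every one.
verdict: equivalent


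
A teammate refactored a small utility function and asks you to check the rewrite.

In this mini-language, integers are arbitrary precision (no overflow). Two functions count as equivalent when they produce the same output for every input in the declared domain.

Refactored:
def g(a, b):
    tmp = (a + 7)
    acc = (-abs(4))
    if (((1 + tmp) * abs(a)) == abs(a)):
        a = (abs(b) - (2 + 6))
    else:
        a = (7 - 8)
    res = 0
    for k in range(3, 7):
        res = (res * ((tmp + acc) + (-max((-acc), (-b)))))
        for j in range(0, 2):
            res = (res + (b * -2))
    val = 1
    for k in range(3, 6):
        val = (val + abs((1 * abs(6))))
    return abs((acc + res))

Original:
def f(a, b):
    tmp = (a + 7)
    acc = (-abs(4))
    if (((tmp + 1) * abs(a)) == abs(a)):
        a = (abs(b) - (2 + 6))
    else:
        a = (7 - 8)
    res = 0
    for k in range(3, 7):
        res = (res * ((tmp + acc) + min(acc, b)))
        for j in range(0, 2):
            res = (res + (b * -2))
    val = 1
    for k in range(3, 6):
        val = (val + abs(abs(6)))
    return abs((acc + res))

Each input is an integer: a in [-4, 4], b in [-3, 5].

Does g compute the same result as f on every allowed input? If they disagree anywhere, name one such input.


Equivalent — the differences include arithmetic usage differs; min/max/abs usage differs; constant usage differs, yet no declared input distinguishes the two.
Spot check at a=1, b=4 — f: tmp=8, then acc=-4, then (((tmp + 1) * abs(a)) == abs(a)) is false, then a=-1, then res=0, then (k=3), then res=0, then (j=0), then res=-8, then (j=1), then res=-16, then (k=4), then res=0, then (j=0), then res=-8, then (j=1), then res=-16, then (k=5), then res=0, then (j=0), then res=-8, then (j=1), then res=-16, then (k=6), then res=0, then (j=0), then res=-8, then (j=1), then res=-16, then val=1, then (k=3), then val=7, then (k=4), then val=13, then (k=5), then val=19, then returns 20. g: tmp=8, then acc=-4, then (((1 + tmp) * abs(a)) == abs(a)) is false, then a=-1, then res=0, then (k=3), then res=0, then (j=0), then res=-8, then (j=1), then res=-16, then (k=4), then res=0, then (j=0), then res=-8, then (j=1), then res=-16, then (k=5), then res=0, then (j=0), then res=-8, then (j=1), then res=-16, then (k=6), then res=0, then (j=0), then res=-8, then (j=1), then res=-16, then val=1, then (k=3), then val=7, then (k=4), then val=13, then (k=5), then val=19, then returns 20. Both give 20.
Every one of the 81 inputs gives matching results.
verdict: equivalent


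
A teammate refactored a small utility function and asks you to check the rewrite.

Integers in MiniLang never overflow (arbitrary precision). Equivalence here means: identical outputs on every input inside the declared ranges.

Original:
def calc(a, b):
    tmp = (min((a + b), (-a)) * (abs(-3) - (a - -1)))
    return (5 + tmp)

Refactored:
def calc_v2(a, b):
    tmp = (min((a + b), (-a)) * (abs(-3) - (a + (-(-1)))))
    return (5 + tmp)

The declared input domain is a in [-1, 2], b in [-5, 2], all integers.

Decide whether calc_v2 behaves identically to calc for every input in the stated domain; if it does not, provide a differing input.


The two are interchangeable: arithmetic usage differs, and every declared input agrees.
One worked example (a=2, b=-2) — calc: tmp=0, then returns 5; calc_v2: tmp=0, then returns 5; agreement on 5.
Every one of the 32 inputs gives matching results.
verdict: equivalent


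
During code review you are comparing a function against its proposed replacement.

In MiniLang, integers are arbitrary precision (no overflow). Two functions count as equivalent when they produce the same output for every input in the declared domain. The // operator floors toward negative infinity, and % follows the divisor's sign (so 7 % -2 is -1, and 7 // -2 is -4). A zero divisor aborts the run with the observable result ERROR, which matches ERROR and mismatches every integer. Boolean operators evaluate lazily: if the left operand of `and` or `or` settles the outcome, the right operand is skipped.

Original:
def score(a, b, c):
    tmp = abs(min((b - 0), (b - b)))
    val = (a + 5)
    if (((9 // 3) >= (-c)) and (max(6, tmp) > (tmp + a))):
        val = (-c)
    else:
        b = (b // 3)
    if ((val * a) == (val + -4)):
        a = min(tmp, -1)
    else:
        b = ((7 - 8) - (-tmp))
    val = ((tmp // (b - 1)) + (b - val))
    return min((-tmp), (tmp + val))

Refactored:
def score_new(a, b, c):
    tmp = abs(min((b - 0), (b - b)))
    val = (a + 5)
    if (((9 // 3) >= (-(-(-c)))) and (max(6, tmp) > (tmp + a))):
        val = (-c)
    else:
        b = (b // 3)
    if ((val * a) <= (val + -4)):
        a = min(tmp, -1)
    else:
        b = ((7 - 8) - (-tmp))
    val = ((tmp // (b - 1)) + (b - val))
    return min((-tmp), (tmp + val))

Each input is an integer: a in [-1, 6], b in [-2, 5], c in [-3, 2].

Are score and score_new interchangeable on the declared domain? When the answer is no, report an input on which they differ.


Run the pair on a=-1, b=-2, c=-3.
score: tmp = 2; val = 4; (((9 // 3) >= (-c)) and (max(6, tmp) > (tmp + a))) -> true; val = 3; ((val * a) == (val + -4)) -> false; b = 1; division by zero -> ERROR
score_new: tmp = 2; val = 4; (((9 // 3) >= (-(-(-c)))) and (max(6, tmp) > (tmp + a))) -> true; val = 3; ((val * a) <= (val + -4)) -> true; a = -1; val = -6; return -4
ERROR vs -4 — the two versions disagree here.
verdict: not equivalent; witness: a=-1, b=-2, c=-3


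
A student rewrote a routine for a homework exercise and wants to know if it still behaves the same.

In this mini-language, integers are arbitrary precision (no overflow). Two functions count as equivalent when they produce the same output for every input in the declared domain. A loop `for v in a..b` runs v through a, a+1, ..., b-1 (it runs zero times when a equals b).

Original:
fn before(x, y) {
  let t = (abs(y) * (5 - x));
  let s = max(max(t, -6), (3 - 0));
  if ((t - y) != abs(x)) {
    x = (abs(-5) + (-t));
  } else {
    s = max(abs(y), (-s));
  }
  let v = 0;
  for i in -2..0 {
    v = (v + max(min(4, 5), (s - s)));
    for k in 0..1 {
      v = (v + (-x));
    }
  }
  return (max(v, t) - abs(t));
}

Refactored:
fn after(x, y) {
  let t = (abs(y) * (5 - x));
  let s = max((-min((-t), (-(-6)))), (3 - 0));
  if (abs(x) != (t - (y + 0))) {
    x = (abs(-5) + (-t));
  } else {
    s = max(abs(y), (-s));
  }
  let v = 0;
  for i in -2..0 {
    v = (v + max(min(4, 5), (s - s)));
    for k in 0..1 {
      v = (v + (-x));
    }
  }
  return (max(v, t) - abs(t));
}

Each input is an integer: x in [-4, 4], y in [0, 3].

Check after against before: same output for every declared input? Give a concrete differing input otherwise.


Side by side, the visible changes include: constant usage differs, and min/max/abs usage differs, and arithmetic usage differs.
As a probe, take x=1, y=1: before runs t := 4 | s := 4 | ((t - y) != abs(x)): true | x := 1 | v := 0 | iter i=-2: | v := 4 | iter k=0: | v := 3 | iter i=-1: | v := 7 | iter k=0: | v := 6 | result 2; after runs t := 4 | s := 4 | (abs(x) != (t - (y + 0))): true | x := 1 | v := 0 | iter i=-2: | v := 4 | iter k=0: | v := 3 | iter i=-1: | v := 7 | iter k=0: | v := 6 | result 2; both end at 2.
Across all 36 domain points the two functions coincide.
verdict: equivalent
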